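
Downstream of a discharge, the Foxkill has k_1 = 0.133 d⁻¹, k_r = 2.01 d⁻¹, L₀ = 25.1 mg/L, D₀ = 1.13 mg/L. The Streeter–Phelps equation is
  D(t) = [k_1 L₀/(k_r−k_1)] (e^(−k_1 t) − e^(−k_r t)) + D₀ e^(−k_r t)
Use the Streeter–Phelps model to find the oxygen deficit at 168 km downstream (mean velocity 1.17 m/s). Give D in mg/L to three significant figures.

Travel time t = x/v = 168 km / (1.17 m/s) = 168000 m / 1.17 m/s = 143600 s = 1.662 d.
k_1 L₀/(k_r−k_1) = 0.133×25.1/(2.01−0.133) = 3.338/1.877 = 1.779 mg/L.
e^(−k_1 t) = e^(−0.133×1.662) = 0.8017; e^(−k_r t) = e^(−2.01×1.662) = 0.03542.
D = 1.779 × (0.8017 − 0.03542) + 1.13 × 0.03542 = 1.363 + 0.04003 = 1.403 mg/L.

D ≈ 1.40 mg/L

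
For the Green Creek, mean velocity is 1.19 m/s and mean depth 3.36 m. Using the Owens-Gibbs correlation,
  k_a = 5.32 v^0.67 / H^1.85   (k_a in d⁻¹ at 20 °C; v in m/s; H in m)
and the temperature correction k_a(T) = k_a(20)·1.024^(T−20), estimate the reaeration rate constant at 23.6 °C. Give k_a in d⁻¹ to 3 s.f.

k_a ≈ 0.692 d⁻¹

k_a(20) = 5.32 × 1.19^0.67 / 3.36^1.85 = 5.32 × 1.124 / 9.413 = 0.6350 d⁻¹.
k_a(23.6) = 0.6350 × 1.024^(23.6−20) = 0.6350 × 1.089 = 0.6916 d⁻¹.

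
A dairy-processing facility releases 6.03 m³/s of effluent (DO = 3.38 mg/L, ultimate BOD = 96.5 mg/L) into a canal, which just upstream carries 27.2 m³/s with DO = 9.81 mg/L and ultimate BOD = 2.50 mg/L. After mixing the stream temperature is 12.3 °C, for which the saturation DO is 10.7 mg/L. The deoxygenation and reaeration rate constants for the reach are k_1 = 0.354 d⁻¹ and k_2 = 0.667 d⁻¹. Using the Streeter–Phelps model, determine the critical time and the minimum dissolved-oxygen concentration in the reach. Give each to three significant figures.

Mixed DO = (27.2×9.81 + 6.03×3.38)/(27.2+6.03) = 287.2/33.23 = 8.643 mg/L.
Mixed L₀ = (27.2×2.50 + 6.03×96.5)/(33.23) = 649.9/33.23 = 19.56 mg/L.
Initial deficit D₀ = C_s − DO₀ = 10.7 − 8.643 = 2.057 mg/L.
t_c = (1/0.3130) ln[(0.667/0.354)(1 − 2.057×0.3130/(0.354×19.56))] = 3.195 × ln(1.709) = 1.712 d.
D_c = (0.354/0.667) × 19.56 × e^(−0.354×1.712) = 0.5307 × 19.56 × 0.5455 = 5.662 mg/L.
Minimum DO = 10.7 − 5.662 = 5.038 mg/L.

t_c ≈ 1.71 d; minimum DO ≈ 5.04 mg/L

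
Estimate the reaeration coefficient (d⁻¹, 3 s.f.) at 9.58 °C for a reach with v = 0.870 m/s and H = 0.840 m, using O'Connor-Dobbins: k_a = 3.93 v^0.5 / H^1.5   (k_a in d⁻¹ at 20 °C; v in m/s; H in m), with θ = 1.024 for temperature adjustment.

k_a(20) = 3.93 × 0.870^0.5 / 0.840^1.5 = 3.93 × 0.9327 / 0.7699 = 4.761 d⁻¹.
k_a(9.58) = 4.761 × 1.024^(9.58−20) = 4.761 × 0.7810 = 3.719 d⁻¹.

k_a ≈ 3.72 d⁻¹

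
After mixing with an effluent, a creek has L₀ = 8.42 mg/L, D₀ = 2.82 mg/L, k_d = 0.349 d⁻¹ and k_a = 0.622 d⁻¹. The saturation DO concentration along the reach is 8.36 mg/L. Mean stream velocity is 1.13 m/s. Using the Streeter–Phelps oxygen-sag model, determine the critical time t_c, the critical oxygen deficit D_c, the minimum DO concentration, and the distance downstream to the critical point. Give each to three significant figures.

With k_a/k_d = 1.782 and 1 − D₀(k_a−k_d)/(k_d L₀) = 0.7380,
t_c = ln(1.782 × 0.7380) / (0.622 − 0.349) = ln(1.315) / 0.2730 = 0.2741/0.2730 = 1.004 d.
D_c = (k_d/k_a) L₀ e^(−k_d t_c) = (0.349/0.622) × 8.42 × e^(−0.349×1.004) = 0.5611 × 8.42 × 0.7044 = 3.328 mg/L.
Minimum DO = C_s − D_c = 8.36 − 3.328 = 5.032 mg/L.
x_c = v t_c = 1.13 m/s × 1.004 d × 86400 s/d = 98020 m ≈ 98.0 km.

t_c ≈ 1.00 d; D_c ≈ 3.33 mg/L; min DO ≈ 5.03 mg/L; x_c ≈ 98.0 km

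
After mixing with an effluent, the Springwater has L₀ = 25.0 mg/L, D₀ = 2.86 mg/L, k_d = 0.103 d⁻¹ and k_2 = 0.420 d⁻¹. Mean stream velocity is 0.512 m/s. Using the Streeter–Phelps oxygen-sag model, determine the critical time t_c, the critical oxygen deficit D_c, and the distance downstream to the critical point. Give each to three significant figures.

t_c ≈ 3.06 d; D_c ≈ 4.47 mg/L; x_c ≈ 136 km

At the critical point dD/dt = 0, so k_d L₀ e^(−k_d t) = k_2 D. Substituting D(t) from the Streeter–Phelps equation and solving for t gives
t_c = ln[(k_2/k_d)(1 − D₀(k_2−k_d)/(k_d L₀))] / (k_2−k_d).
Here k_2−k_d = 0.3170 d⁻¹ and 1 − D₀(k_2−k_d)/(k_d L₀) = 1 − 2.86×0.3170/(0.103×25.0) = 0.6479, so
t_c = ln(4.078 × 0.6479) / 0.3170 = 0.9715 / 0.3170 = 3.065 d.
D_c = (k_d/k_2) L₀ e^(−k_d t_c) = (0.103/0.420) × 25.0 × e^(−0.103×3.065) = 0.2452 × 25.0 × 0.7293 = 4.471 mg/L.
x_c = v t_c = 0.512 m/s × 3.065 d × 86400 s/d = 135600 m ≈ 136 km.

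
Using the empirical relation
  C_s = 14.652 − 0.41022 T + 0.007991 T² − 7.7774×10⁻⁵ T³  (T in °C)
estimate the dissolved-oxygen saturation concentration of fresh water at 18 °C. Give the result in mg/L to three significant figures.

C_s ≈ 9.40 mg/L

C_s = 14.652 − 0.41022×18 + 0.007991×18² − 7.7774×10⁻⁵×18³ = 9.404 mg/L.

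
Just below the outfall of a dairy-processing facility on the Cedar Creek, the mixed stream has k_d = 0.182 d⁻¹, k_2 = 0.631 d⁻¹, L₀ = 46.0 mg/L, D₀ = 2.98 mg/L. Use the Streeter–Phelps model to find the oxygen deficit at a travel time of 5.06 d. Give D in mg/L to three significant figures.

k_d L₀/(k_2−k_d) = 0.182×46.0/(0.631−0.182) = 8.372/0.4490 = 18.65 mg/L.
e^(−k_d t) = e^(−0.182×5.060) = 0.3982; e^(−k_2 t) = e^(−0.631×5.060) = 0.04105.
D = 18.65 × (0.3982 − 0.04105) + 2.98 × 0.04105 = 6.658 + 0.1223 = 6.781 mg/L.

D ≈ 6.78 mg/L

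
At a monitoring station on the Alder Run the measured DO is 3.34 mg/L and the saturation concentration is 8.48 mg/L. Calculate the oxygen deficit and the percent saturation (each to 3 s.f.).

D = C_s − C = 8.48 − 3.34 = 5.14 mg/L.
% saturation = 3.34/8.48 × 100 = 39.4 %.

D ≈ 5.14 mg/L; 39.4 % saturation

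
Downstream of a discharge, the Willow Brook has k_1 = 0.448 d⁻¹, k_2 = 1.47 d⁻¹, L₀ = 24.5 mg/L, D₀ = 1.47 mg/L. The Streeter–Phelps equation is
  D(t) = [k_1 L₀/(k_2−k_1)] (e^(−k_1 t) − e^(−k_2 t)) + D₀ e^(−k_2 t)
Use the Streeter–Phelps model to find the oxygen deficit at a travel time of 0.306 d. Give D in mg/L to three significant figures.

k_1 L₀/(k_2−k_1) = 0.448×24.5/(1.47−0.448) = 10.98/1.022 = 10.74 mg/L.
e^(−k_1 t) = e^(−0.448×0.3060) = 0.8719; e^(−k_2 t) = e^(−1.47×0.3060) = 0.6377.
D = 10.74 × (0.8719 − 0.6377) + 1.47 × 0.6377 = 2.515 + 0.9375 = 3.452 mg/L.

D ≈ 3.45 mg/L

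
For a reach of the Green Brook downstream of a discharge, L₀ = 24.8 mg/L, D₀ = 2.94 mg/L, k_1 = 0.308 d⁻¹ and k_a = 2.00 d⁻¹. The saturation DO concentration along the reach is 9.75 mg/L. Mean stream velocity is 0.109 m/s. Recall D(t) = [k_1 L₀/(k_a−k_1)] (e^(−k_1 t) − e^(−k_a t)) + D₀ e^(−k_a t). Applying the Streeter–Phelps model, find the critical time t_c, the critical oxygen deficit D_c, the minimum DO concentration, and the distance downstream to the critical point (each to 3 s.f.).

t_c ≈ 0.483 d; D_c ≈ 3.29 mg/L; min DO ≈ 6.46 mg/L; x_c ≈ 4.55 km

At the critical point dD/dt = 0, so k_1 L₀ e^(−k_1 t) = k_a D. Substituting D(t) from the Streeter–Phelps equation and solving for t gives
t_c = ln[(k_a/k_1)(1 − D₀(k_a−k_1)/(k_1 L₀))] / (k_a−k_1).
Here k_a−k_1 = 1.692 d⁻¹ and 1 − D₀(k_a−k_1)/(k_1 L₀) = 1 − 2.94×1.692/(0.308×24.8) = 0.3488, so
t_c = ln(6.494 × 0.3488) / 1.692 = 0.8174 / 1.692 = 0.4831 d.
L(t_c) = L₀ e^(−k_1 t_c) = 24.8 × 0.8617 = 21.37 mg/L, and at the critical point k_a D_c = k_1 L, so D_c = (0.308/2.00) × 21.37 = 3.291 mg/L.
Minimum DO = C_s − D_c = 9.75 − 3.291 = 6.459 mg/L.
x_c = v t_c = 0.109 m/s × 0.4831 d × 86400 s/d = 4550 m ≈ 4.55 km.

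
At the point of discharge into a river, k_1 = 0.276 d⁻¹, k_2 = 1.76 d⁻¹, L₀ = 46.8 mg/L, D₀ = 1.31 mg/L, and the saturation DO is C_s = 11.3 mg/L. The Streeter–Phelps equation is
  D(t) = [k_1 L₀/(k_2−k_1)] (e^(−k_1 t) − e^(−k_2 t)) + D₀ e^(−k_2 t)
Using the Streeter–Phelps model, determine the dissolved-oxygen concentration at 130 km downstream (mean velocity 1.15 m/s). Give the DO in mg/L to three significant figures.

DO ≈ 5.97 mg/L

Travel time t = x/v = 130 km / (1.15 m/s) = 130000 m / 1.15 m/s = 113000 s = 1.308 d.
k_1 L₀/(k_2−k_1) = 0.276×46.8/(1.76−0.276) = 12.92/1.484 = 8.704 mg/L.
e^(−k_1 t) = e^(−0.276×1.308) = 0.6969; e^(−k_2 t) = e^(−1.76×1.308) = 0.09998.
D = 8.704 × (0.6969 − 0.09998) + 1.31 × 0.09998 = 5.196 + 0.1310 = 5.327 mg/L.
DO = C_s − D = 11.3 − 5.327 = 5.973 mg/L.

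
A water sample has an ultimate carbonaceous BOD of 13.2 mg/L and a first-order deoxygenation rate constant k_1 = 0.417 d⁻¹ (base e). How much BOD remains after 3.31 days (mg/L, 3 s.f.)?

L_t = L₀ e^(−k_1 t) = 13.2 × e^(−0.417×3.31) = 13.2 × 0.2515 = 3.320 mg/L.

L ≈ 3.32 mg/L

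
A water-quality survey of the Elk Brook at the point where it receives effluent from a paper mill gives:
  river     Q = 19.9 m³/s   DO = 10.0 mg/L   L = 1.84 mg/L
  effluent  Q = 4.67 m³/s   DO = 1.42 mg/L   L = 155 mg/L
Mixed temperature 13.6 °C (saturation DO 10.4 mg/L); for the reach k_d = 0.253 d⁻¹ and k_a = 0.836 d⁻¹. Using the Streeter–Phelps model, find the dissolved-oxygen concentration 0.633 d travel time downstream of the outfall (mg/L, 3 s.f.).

DO ≈ 5.67 mg/L

Mixed DO = (19.9×10.0 + 4.67×1.42)/(19.9+4.67) = 205.6/24.57 = 8.369 mg/L.
Mixed L₀ = (19.9×1.84 + 4.67×155)/(24.57) = 760.5/24.57 = 30.95 mg/L.
Initial deficit D₀ = C_s − DO₀ = 10.4 − 8.369 = 2.031 mg/L.
D(0.633) = [0.253×30.95/(0.836−0.253)](e^(−0.253×0.633) − e^(−0.836×0.633)) + 2.031 e^(−0.836×0.633)
= 13.43 × (0.8520 − 0.5891) + 2.031 × 0.5891 = 4.728 mg/L.
DO = 10.4 − 4.728 = 5.672 mg/L.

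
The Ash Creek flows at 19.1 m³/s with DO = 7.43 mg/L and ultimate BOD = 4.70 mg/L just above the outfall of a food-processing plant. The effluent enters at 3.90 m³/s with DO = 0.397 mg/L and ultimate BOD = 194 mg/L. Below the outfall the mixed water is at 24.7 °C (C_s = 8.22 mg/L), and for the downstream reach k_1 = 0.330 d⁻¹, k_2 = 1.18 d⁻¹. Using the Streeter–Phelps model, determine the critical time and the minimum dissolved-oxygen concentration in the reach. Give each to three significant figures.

t_c ≈ 1.32 d; minimum DO ≈ 1.57 mg/L

Mixed DO = (19.1×7.43 + 3.90×0.397)/(19.1+3.90) = 143.5/23.00 = 6.237 mg/L.
Mixed L₀ = (19.1×4.70 + 3.90×194)/(23.00) = 846.4/23.00 = 36.80 mg/L.
Initial deficit D₀ = C_s − DO₀ = 8.22 − 6.237 = 1.983 mg/L.
t_c = (1/0.8500) ln[(1.18/0.330)(1 − 1.983×0.8500/(0.330×36.80))] = 1.176 × ln(3.080) = 1.323 d.
D_c = (0.330/1.18) × 36.80 × e^(−0.330×1.323) = 0.2797 × 36.80 × 0.6462 = 6.650 mg/L.
Minimum DO = 8.22 − 6.650 = 1.570 mg/L.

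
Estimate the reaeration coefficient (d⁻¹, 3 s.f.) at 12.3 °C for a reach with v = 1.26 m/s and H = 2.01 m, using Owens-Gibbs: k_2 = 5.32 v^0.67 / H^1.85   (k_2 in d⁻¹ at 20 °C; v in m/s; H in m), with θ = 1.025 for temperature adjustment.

k_2 ≈ 1.41 d⁻¹

k_2(20) = 5.32 × 1.26^0.67 / 2.01^1.85 = 5.32 × 1.167 / 3.638 = 1.707 d⁻¹.
k_2(12.3) = 1.707 × 1.025^(12.3−20) = 1.707 × 0.8268 = 1.411 d⁻¹.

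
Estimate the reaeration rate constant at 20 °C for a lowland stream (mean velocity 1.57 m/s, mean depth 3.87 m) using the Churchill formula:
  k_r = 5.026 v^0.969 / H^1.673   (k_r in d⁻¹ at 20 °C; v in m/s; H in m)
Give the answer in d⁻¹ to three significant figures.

k_r ≈ 0.809 d⁻¹

k_r = 5.026 × 1.57^0.969 / 3.87^1.673 = 5.026 × 1.548 / 9.621 = 0.8087 d⁻¹.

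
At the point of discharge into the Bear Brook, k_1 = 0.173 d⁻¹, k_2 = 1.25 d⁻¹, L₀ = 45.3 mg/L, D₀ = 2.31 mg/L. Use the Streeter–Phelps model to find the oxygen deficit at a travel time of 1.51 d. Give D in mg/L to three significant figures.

k_1 L₀/(k_2−k_1) = 0.173×45.3/(1.25−0.173) = 7.837/1.077 = 7.277 mg/L.
e^(−k_1 t) = e^(−0.173×1.510) = 0.7701; e^(−k_2 t) = e^(−1.25×1.510) = 0.1514.
D = 7.277 × (0.7701 − 0.1514) + 2.31 × 0.1514 = 4.502 + 0.3498 = 4.852 mg/L.

D ≈ 4.85 mg/L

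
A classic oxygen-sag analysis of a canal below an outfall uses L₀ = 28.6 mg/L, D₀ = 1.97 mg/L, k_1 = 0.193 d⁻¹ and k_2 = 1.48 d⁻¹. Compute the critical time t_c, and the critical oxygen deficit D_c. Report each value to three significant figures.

At the critical point dD/dt = 0, so k_1 L₀ e^(−k_1 t) = k_2 D. Substituting D(t) from the Streeter–Phelps equation and solving for t gives
t_c = ln[(k_2/k_1)(1 − D₀(k_2−k_1)/(k_1 L₀))] / (k_2−k_1).
Here k_2−k_1 = 1.287 d⁻¹ and 1 − D₀(k_2−k_1)/(k_1 L₀) = 1 − 1.97×1.287/(0.193×28.6) = 0.5407, so
t_c = ln(7.668 × 0.5407) / 1.287 = 1.422 / 1.287 = 1.105 d.
L(t_c) = L₀ e^(−k_1 t_c) = 28.6 × 0.8079 = 23.11 mg/L, and at the critical point k_2 D_c = k_1 L, so D_c = (0.193/1.48) × 23.11 = 3.013 mg/L.

t_c ≈ 1.11 d; D_c ≈ 3.01 mg/L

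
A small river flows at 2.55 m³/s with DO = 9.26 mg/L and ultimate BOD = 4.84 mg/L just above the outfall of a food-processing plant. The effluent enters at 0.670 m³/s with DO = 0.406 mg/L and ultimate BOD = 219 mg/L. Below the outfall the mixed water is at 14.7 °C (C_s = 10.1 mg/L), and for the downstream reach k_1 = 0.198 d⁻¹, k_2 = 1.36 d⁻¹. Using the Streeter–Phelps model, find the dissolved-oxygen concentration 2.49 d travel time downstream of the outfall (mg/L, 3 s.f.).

Mixed DO = (2.55×9.26 + 0.670×0.406)/(2.55+0.670) = 23.89/3.220 = 7.418 mg/L.
Mixed L₀ = (2.55×4.84 + 0.670×219)/(3.220) = 159.1/3.220 = 49.40 mg/L.
Initial deficit D₀ = C_s − DO₀ = 10.1 − 7.418 = 2.682 mg/L.
D(2.49) = [0.198×49.40/(1.36−0.198)](e^(−0.198×2.49) − e^(−1.36×2.49)) + 2.682 e^(−1.36×2.49)
= 8.418 × (0.6108 − 0.03383) + 2.682 × 0.03383 = 4.947 mg/L.
DO = 10.1 − 4.947 = 5.153 mg/L.

DO ≈ 5.15 mg/L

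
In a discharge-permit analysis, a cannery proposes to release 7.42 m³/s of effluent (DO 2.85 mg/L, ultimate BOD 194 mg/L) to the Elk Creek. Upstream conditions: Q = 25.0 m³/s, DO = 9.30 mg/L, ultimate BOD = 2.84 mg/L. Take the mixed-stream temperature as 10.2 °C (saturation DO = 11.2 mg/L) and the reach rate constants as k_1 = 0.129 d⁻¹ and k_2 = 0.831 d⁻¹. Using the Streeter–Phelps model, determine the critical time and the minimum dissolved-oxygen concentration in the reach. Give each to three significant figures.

t_c ≈ 1.94 d; minimum DO ≈ 5.57 mg/L

Mixed DO = (25.0×9.30 + 7.42×2.85)/(25.0+7.42) = 253.6/32.42 = 7.824 mg/L.
Mixed L₀ = (25.0×2.84 + 7.42×194)/(32.42) = 1510/32.42 = 46.59 mg/L.
Initial deficit D₀ = C_s − DO₀ = 11.2 − 7.824 = 3.376 mg/L.
t_c = (1/0.7020) ln[(0.831/0.129)(1 − 3.376×0.7020/(0.129×46.59))] = 1.425 × ln(3.902) = 1.939 d.
D_c = (0.129/0.831) × 46.59 × e^(−0.129×1.939) = 0.1552 × 46.59 × 0.7787 = 5.632 mg/L.
Minimum DO = 11.2 − 5.632 = 5.568 mg/L.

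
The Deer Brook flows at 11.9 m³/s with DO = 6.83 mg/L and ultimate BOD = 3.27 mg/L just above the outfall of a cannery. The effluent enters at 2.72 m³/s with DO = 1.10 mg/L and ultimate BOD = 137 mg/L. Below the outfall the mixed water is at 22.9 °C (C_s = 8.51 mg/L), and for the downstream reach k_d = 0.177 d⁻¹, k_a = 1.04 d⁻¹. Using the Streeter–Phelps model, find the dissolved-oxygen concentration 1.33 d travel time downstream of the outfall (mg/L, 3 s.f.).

Mixed DO = (11.9×6.83 + 2.72×1.10)/(11.9+2.72) = 84.27/14.62 = 5.764 mg/L.
Mixed L₀ = (11.9×3.27 + 2.72×137)/(14.62) = 411.6/14.62 = 28.15 mg/L.
Initial deficit D₀ = C_s − DO₀ = 8.51 − 5.764 = 2.746 mg/L.
D(1.33) = [0.177×28.15/(1.04−0.177)](e^(−0.177×1.33) − e^(−1.04×1.33)) + 2.746 e^(−1.04×1.33)
= 5.774 × (0.7902 − 0.2508) + 2.746 × 0.2508 = 3.803 mg/L.
DO = 8.51 − 3.803 = 4.707 mg/L.

DO ≈ 4.71 mg/L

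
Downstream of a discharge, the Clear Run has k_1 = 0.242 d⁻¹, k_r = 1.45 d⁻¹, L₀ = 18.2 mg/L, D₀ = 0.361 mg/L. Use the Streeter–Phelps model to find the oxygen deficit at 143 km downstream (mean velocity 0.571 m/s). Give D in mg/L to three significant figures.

Travel time t = x/v = 143 km / (0.571 m/s) = 143000 m / 0.571 m/s = 250400 s = 2.899 d.
k_1 L₀/(k_r−k_1) = 0.242×18.2/(1.45−0.242) = 4.404/1.208 = 3.646 mg/L.
e^(−k_1 t) = e^(−0.242×2.899) = 0.4959; e^(−k_r t) = e^(−1.45×2.899) = 0.01495.
D = 3.646 × (0.4959 − 0.01495) + 0.361 × 0.01495 = 1.753 + 0.005397 = 1.759 mg/L.

D ≈ 1.76 mg/L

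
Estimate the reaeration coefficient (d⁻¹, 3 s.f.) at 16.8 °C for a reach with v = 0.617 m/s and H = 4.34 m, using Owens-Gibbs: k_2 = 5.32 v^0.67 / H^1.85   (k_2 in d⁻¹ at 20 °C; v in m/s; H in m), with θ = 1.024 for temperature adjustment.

k_2 ≈ 0.236 d⁻¹

k_2(20) = 5.32 × 0.617^0.67 / 4.34^1.85 = 5.32 × 0.7236 / 15.11 = 0.2547 d⁻¹.
k_2(16.8) = 0.2547 × 1.024^(16.8−20) = 0.2547 × 0.9269 = 0.2361 d⁻¹.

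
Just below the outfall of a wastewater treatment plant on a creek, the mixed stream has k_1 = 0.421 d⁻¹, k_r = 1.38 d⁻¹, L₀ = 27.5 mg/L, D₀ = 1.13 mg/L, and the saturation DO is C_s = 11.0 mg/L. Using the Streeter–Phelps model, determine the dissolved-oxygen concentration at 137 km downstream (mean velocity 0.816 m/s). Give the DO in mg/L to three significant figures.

DO ≈ 6.42 mg/L

Travel time t = x/v = 137 km / (0.816 m/s) = 137000 m / 0.816 m/s = 167900 s = 1.943 d.
k_1 L₀/(k_r−k_1) = 0.421×27.5/(1.38−0.421) = 11.58/0.9590 = 12.07 mg/L.
e^(−k_1 t) = e^(−0.421×1.943) = 0.4413; e^(−k_r t) = e^(−1.38×1.943) = 0.06845.
D = 12.07 × (0.4413 − 0.06845) + 1.13 × 0.06845 = 4.501 + 0.07735 = 4.578 mg/L.
DO = C_s − D = 11.0 − 4.578 = 6.422 mg/L.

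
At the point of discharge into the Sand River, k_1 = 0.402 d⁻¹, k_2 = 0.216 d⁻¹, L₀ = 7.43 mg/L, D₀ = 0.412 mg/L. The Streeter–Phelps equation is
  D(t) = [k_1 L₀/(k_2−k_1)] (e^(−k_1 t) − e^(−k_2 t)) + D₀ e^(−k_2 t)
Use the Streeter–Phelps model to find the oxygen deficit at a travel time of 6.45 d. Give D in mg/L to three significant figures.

k_1 L₀/(k_2−k_1) = 0.402×7.43/(0.216−0.402) = 2.987/-0.1860 = -16.06 mg/L.
e^(−k_1 t) = e^(−0.402×6.450) = 0.07480; e^(−k_2 t) = e^(−0.216×6.450) = 0.2483.
D = -16.06 × (0.07480 − 0.2483) + 0.412 × 0.2483 = 2.786 + 0.1023 = 2.888 mg/L.

D ≈ 2.89 mg/L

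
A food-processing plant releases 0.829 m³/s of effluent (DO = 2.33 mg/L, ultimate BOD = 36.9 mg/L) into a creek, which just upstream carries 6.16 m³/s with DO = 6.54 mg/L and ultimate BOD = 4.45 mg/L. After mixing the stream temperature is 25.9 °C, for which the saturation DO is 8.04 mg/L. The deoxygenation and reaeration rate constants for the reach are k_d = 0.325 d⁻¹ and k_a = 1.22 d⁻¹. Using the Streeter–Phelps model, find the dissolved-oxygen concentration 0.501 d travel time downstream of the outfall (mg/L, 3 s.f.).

DO ≈ 6.03 mg/L

Mixed DO = (6.16×6.54 + 0.829×2.33)/(6.16+0.829) = 42.22/6.989 = 6.041 mg/L.
Mixed L₀ = (6.16×4.45 + 0.829×36.9)/(6.989) = 58.00/6.989 = 8.299 mg/L.
Initial deficit D₀ = C_s − DO₀ = 8.04 − 6.041 = 1.999 mg/L.
D(0.501) = [0.325×8.299/(1.22−0.325)](e^(−0.325×0.501) − e^(−1.22×0.501)) + 1.999 e^(−1.22×0.501)
= 3.014 × (0.8497 − 0.5427) + 1.999 × 0.5427 = 2.010 mg/L.
DO = 8.04 − 2.010 = 6.030 mg/L.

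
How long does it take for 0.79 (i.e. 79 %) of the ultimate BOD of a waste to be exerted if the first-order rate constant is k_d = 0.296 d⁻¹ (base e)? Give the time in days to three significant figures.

t ≈ 5.27 d

y/L₀ = 1 − e^(−k_d t) = 0.79 ⇒ e^(−k_d t) = 0.210
t = −ln(0.210) / 0.296 = 1.561 / 0.296 = 5.272 d.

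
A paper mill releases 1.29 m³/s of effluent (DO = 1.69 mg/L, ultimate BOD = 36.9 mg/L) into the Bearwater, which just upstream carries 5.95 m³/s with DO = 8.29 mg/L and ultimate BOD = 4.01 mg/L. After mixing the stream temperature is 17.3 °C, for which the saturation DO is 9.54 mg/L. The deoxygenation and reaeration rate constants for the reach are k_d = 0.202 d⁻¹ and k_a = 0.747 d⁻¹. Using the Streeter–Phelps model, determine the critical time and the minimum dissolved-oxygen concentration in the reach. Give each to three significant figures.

Mixed DO = (5.95×8.29 + 1.29×1.69)/(5.95+1.29) = 51.51/7.240 = 7.114 mg/L.
Mixed L₀ = (5.95×4.01 + 1.29×36.9)/(7.240) = 71.46/7.240 = 9.870 mg/L.
Initial deficit D₀ = C_s − DO₀ = 9.54 − 7.114 = 2.426 mg/L.
t_c = (1/0.5450) ln[(0.747/0.202)(1 − 2.426×0.5450/(0.202×9.870))] = 1.835 × ln(1.246) = 0.4032 d.
D_c = (0.202/0.747) × 9.870 × e^(−0.202×0.4032) = 0.2704 × 9.870 × 0.9218 = 2.460 mg/L.
Minimum DO = 9.54 − 2.460 = 7.080 mg/L.

t_c ≈ 0.403 d; minimum DO ≈ 7.08 mg/L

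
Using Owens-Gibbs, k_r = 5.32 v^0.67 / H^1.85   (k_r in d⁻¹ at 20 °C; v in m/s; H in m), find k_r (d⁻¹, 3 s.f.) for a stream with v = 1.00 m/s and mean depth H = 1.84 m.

k_r = 5.32 × 1.00^0.67 / 1.84^1.85 = 5.32 × 1.000 / 3.090 = 1.722 d⁻¹.

k_r ≈ 1.72 d⁻¹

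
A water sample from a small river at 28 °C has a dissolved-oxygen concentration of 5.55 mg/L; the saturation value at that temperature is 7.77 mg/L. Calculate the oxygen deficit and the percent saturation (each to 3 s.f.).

D ≈ 2.22 mg/L; 71.4 % saturation

D = C_s − C = 7.77 − 5.55 = 2.22 mg/L.
% saturation = 5.55/7.77 × 100 = 71.4 %.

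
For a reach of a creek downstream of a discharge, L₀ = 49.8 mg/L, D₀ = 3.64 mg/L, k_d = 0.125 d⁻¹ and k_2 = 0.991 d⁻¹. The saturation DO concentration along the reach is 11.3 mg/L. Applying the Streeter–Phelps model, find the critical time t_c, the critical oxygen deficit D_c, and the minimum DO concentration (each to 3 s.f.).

t_c = [1/(k_2−k_d)] ln[(k_2/k_d)(1 − D₀(k_2−k_d)/(k_d L₀))]
= [1/(0.991−0.125)] ln[(0.991/0.125)(1 − 3.64×0.8660/(0.125×49.8))]
= (1/0.8660) ln[7.928 × 0.4936] = 1.155 × ln(3.913) = 1.155 × 1.364 = 1.576 d.
L(t_c) = L₀ e^(−k_d t_c) = 49.8 × 0.8212 = 40.90 mg/L, and at the critical point k_2 D_c = k_d L, so D_c = (0.125/0.991) × 40.90 = 5.159 mg/L.
Minimum DO = C_s − D_c = 11.3 − 5.159 = 6.141 mg/L.

t_c ≈ 1.58 d; D_c ≈ 5.16 mg/L; min DO ≈ 6.14 mg/L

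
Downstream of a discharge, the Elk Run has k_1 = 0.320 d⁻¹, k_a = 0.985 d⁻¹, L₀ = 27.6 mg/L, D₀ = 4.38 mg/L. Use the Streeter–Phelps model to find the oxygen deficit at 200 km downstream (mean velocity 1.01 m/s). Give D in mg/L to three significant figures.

D ≈ 5.45 mg/L

Travel time t = x/v = 200 km / (1.01 m/s) = 200000 m / 1.01 m/s = 198000 s = 2.292 d.
k_1 L₀/(k_a−k_1) = 0.320×27.6/(0.985−0.320) = 8.832/0.6650 = 13.28 mg/L.
e^(−k_1 t) = e^(−0.320×2.292) = 0.4803; e^(−k_a t) = e^(−0.985×2.292) = 0.1046.
D = 13.28 × (0.4803 − 0.1046) + 4.38 × 0.1046 = 4.989 + 0.4582 = 5.447 mg/L.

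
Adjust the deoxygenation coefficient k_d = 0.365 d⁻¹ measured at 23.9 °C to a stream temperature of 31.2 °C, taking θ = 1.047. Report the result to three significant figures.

k_d(T₂) = k_d(T₁) · θ^(T₂−T₁) = 0.365 × 1.047^(31.2−23.9)
= 0.365 × 1.047^7.30 = 0.365 × 1.398 = 0.5104 d⁻¹.

k_d ≈ 0.510 d⁻¹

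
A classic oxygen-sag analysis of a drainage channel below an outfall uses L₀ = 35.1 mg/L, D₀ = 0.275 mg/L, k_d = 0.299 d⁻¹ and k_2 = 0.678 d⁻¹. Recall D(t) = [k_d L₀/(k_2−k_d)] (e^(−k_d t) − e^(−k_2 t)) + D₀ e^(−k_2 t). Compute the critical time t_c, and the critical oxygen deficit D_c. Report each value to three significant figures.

With k_2/k_d = 2.268 and 1 − D₀(k_2−k_d)/(k_d L₀) = 0.9901,
t_c = ln(2.268 × 0.9901) / (0.678 − 0.299) = ln(2.245) / 0.3790 = 0.8087/0.3790 = 2.134 d.
L(t_c) = L₀ e^(−k_d t_c) = 35.1 × 0.5283 = 18.54 mg/L, and at the critical point k_2 D_c = k_d L, so D_c = (0.299/0.678) × 18.54 = 8.178 mg/L.

t_c ≈ 2.13 d; D_c ≈ 8.18 mg/L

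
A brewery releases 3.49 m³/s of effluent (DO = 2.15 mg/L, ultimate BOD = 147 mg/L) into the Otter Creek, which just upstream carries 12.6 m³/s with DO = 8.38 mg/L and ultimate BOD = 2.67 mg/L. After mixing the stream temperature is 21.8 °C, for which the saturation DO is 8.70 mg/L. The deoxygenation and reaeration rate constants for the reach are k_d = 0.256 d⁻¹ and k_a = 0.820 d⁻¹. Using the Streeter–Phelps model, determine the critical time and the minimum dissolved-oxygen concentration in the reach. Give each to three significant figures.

Mixed DO = (12.6×8.38 + 3.49×2.15)/(12.6+3.49) = 113.1/16.09 = 7.029 mg/L.
Mixed L₀ = (12.6×2.67 + 3.49×147)/(16.09) = 546.7/16.09 = 33.98 mg/L.
Initial deficit D₀ = C_s − DO₀ = 8.70 − 7.029 = 1.671 mg/L.
t_c = (1/0.5640) ln[(0.820/0.256)(1 − 1.671×0.5640/(0.256×33.98))] = 1.773 × ln(2.856) = 1.861 d.
D_c = (0.256/0.820) × 33.98 × e^(−0.256×1.861) = 0.3122 × 33.98 × 0.6211 = 6.588 mg/L.
Minimum DO = 8.70 − 6.588 = 2.112 mg/L.

t_c ≈ 1.86 d; minimum DO ≈ 2.11 mg/L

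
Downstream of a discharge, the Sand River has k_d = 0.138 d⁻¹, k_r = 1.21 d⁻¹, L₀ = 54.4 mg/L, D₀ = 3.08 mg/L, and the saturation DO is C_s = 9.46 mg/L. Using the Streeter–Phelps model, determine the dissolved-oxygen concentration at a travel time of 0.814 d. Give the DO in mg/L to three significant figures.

k_d L₀/(k_r−k_d) = 0.138×54.4/(1.21−0.138) = 7.507/1.072 = 7.003 mg/L.
e^(−k_d t) = e^(−0.138×0.8140) = 0.8937; e^(−k_r t) = e^(−1.21×0.8140) = 0.3735.
D = 7.003 × (0.8937 − 0.3735) + 3.08 × 0.3735 = 3.644 + 1.150 = 4.794 mg/L.
DO = C_s − D = 9.46 − 4.794 = 4.666 mg/L.

DO ≈ 4.67 mg/L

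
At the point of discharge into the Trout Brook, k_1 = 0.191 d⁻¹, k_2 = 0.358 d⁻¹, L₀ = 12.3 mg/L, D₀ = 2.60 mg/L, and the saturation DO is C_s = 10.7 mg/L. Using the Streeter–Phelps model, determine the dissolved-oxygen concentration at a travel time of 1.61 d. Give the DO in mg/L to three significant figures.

DO ≈ 6.80 mg/L

k_1 L₀/(k_2−k_1) = 0.191×12.3/(0.358−0.191) = 2.349/0.1670 = 14.07 mg/L.
e^(−k_1 t) = e^(−0.191×1.610) = 0.7353; e^(−k_2 t) = e^(−0.358×1.610) = 0.5619.
D = 14.07 × (0.7353 − 0.5619) + 2.60 × 0.5619 = 2.439 + 1.461 = 3.900 mg/L.
DO = C_s − D = 10.7 − 3.900 = 6.800 mg/L.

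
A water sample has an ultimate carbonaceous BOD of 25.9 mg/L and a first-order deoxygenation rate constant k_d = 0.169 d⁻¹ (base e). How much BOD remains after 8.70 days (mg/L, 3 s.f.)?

L ≈ 5.95 mg/L

L_t = L₀ e^(−k_d t) = 25.9 × e^(−0.169×8.70) = 25.9 × 0.2299 = 5.953 mg/L.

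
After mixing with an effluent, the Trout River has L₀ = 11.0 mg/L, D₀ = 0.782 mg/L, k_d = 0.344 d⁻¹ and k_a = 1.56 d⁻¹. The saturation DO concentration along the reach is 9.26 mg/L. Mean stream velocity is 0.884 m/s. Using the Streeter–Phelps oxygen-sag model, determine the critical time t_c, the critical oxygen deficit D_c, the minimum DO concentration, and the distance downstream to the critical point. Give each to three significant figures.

At the critical point dD/dt = 0, so k_d L₀ e^(−k_d t) = k_a D. Substituting D(t) from the Streeter–Phelps equation and solving for t gives
t_c = ln[(k_a/k_d)(1 − D₀(k_a−k_d)/(k_d L₀))] / (k_a−k_d).
Here k_a−k_d = 1.216 d⁻¹ and 1 − D₀(k_a−k_d)/(k_d L₀) = 1 − 0.782×1.216/(0.344×11.0) = 0.7487, so
t_c = ln(4.535 × 0.7487) / 1.216 = 1.222 / 1.216 = 1.005 d.
D_c = (k_d/k_a) L₀ e^(−k_d t_c) = (0.344/1.56) × 11.0 × e^(−0.344×1.005) = 0.2205 × 11.0 × 0.7076 = 1.717 mg/L.
Minimum DO = C_s − D_c = 9.26 − 1.717 = 7.543 mg/L.
x_c = v t_c = 0.884 m/s × 1.005 d × 86400 s/d = 76780 m ≈ 76.8 km.

t_c ≈ 1.01 d; D_c ≈ 1.72 mg/L; min DO ≈ 7.54 mg/L; x_c ≈ 76.8 km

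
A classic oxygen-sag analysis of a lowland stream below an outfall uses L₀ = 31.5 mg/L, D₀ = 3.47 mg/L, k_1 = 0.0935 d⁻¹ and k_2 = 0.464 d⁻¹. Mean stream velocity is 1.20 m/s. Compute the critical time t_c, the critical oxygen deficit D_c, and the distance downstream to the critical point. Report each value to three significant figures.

t_c ≈ 2.78 d; D_c ≈ 4.90 mg/L; x_c ≈ 288 km

t_c = [1/(k_2−k_1)] ln[(k_2/k_1)(1 − D₀(k_2−k_1)/(k_1 L₀))]
= [1/(0.464−0.0935)] ln[(0.464/0.0935)(1 − 3.47×0.3705/(0.0935×31.5))]
= (1/0.3705) ln[4.963 × 0.5635] = 2.699 × ln(2.796) = 2.699 × 1.028 = 2.775 d.
L(t_c) = L₀ e^(−k_1 t_c) = 31.5 × 0.7714 = 24.30 mg/L, and at the critical point k_2 D_c = k_1 L, so D_c = (0.0935/0.464) × 24.30 = 4.897 mg/L.
x_c = v t_c = 1.20 m/s × 2.775 d × 86400 s/d = 287800 m ≈ 288 km.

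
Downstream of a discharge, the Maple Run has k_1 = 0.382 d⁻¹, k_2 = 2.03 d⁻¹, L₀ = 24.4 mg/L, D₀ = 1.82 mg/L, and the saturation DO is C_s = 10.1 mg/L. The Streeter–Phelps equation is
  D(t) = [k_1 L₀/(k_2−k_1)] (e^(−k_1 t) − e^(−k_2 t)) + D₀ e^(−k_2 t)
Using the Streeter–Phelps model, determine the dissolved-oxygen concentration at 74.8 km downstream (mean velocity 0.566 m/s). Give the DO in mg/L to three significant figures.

DO ≈ 7.12 mg/L

Travel time t = x/v = 74.8 km / (0.566 m/s) = 74800 m / 0.566 m/s = 132200 s = 1.530 d.
k_1 L₀/(k_2−k_1) = 0.382×24.4/(2.03−0.382) = 9.321/1.648 = 5.656 mg/L.
e^(−k_1 t) = e^(−0.382×1.530) = 0.5575; e^(−k_2 t) = e^(−2.03×1.530) = 0.04482.
D = 5.656 × (0.5575 − 0.04482) + 1.82 × 0.04482 = 2.900 + 0.08158 = 2.981 mg/L.
DO = C_s − D = 10.1 − 2.981 = 7.119 mg/L.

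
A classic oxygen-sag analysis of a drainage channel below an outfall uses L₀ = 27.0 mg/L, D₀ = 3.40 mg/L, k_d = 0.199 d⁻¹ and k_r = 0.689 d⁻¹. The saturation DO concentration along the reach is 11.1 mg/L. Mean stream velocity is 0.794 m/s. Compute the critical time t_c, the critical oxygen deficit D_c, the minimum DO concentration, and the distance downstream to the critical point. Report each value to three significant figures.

t_c ≈ 1.78 d; D_c ≈ 5.48 mg/L; min DO ≈ 5.62 mg/L; x_c ≈ 122 km

With k_r/k_d = 3.462 and 1 − D₀(k_r−k_d)/(k_d L₀) = 0.6899,
t_c = ln(3.462 × 0.6899) / (0.689 − 0.199) = ln(2.389) / 0.4900 = 0.8708/0.4900 = 1.777 d.
L(t_c) = L₀ e^(−k_d t_c) = 27.0 × 0.7021 = 18.96 mg/L, and at the critical point k_r D_c = k_d L, so D_c = (0.199/0.689) × 18.96 = 5.475 mg/L.
Minimum DO = C_s − D_c = 11.1 − 5.475 = 5.625 mg/L.
x_c = v t_c = 0.794 m/s × 1.777 d × 86400 s/d = 121900 m ≈ 122 km.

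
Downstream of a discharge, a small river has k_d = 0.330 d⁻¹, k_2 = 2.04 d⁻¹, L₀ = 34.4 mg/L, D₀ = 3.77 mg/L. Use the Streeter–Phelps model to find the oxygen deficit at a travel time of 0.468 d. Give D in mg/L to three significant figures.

D ≈ 4.58 mg/L

k_d L₀/(k_2−k_d) = 0.330×34.4/(2.04−0.330) = 11.35/1.710 = 6.639 mg/L.
e^(−k_d t) = e^(−0.330×0.4680) = 0.8569; e^(−k_2 t) = e^(−2.04×0.4680) = 0.3849.
D = 6.639 × (0.8569 − 0.3849) + 3.77 × 0.3849 = 3.133 + 1.451 = 4.584 mg/L.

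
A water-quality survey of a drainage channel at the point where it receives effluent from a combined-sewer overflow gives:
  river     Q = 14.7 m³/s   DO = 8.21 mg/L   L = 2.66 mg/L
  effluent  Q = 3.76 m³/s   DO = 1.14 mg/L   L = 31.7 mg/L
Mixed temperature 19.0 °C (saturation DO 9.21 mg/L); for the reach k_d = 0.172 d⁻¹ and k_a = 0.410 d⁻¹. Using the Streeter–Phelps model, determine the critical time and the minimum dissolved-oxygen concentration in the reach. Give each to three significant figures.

t_c ≈ 1.55 d; minimum DO ≈ 6.45 mg/L

Mixed DO = (14.7×8.21 + 3.76×1.14)/(14.7+3.76) = 125.0/18.46 = 6.770 mg/L.
Mixed L₀ = (14.7×2.66 + 3.76×31.7)/(18.46) = 158.3/18.46 = 8.575 mg/L.
Initial deficit D₀ = C_s − DO₀ = 9.21 − 6.770 = 2.440 mg/L.
t_c = (1/0.2380) ln[(0.410/0.172)(1 − 2.440×0.2380/(0.172×8.575))] = 4.202 × ln(1.445) = 1.547 d.
D_c = (0.172/0.410) × 8.575 × e^(−0.172×1.547) = 0.4195 × 8.575 × 0.7664 = 2.757 mg/L.
Minimum DO = 9.21 − 2.757 = 6.453 mg/L.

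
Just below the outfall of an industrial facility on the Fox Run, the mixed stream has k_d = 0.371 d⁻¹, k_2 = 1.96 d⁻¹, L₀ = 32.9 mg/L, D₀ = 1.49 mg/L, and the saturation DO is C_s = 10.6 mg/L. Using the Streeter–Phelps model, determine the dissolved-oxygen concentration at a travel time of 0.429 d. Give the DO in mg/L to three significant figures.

DO ≈ 6.72 mg/L

k_d L₀/(k_2−k_d) = 0.371×32.9/(1.96−0.371) = 12.21/1.589 = 7.681 mg/L.
e^(−k_d t) = e^(−0.371×0.4290) = 0.8529; e^(−k_2 t) = e^(−1.96×0.4290) = 0.4313.
D = 7.681 × (0.8529 − 0.4313) + 1.49 × 0.4313 = 3.238 + 0.6427 = 3.881 mg/L.
DO = C_s − D = 10.6 − 3.881 = 6.719 mg/L.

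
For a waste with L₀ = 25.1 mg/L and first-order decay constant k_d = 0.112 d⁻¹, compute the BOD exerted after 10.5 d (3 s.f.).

y_t = L₀(1 − e^(−k_d t)) = 25.1 × (1 − e^(−0.112×10.5))
= 25.1 × (1 − 0.3085) = 25.1 × 0.6915 = 17.36 mg/L.

y ≈ 17.4 mg/L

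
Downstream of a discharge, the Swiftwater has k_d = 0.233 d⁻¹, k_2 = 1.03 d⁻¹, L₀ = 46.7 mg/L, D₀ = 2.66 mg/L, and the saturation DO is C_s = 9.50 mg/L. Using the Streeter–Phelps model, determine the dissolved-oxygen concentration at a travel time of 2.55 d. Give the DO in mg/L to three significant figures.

DO ≈ 2.76 mg/L

k_d L₀/(k_2−k_d) = 0.233×46.7/(1.03−0.233) = 10.88/0.7970 = 13.65 mg/L.
e^(−k_d t) = e^(−0.233×2.550) = 0.5520; e^(−k_2 t) = e^(−1.03×2.550) = 0.07233.
D = 13.65 × (0.5520 − 0.07233) + 2.66 × 0.07233 = 6.549 + 0.1924 = 6.742 mg/L.
DO = C_s − D = 9.50 − 6.742 = 2.758 mg/L.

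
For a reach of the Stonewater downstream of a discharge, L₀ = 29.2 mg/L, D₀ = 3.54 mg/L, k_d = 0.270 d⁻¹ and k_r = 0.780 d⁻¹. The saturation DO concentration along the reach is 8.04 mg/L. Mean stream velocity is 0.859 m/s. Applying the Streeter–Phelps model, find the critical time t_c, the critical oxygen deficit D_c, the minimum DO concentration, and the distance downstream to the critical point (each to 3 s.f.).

t_c ≈ 1.57 d; D_c ≈ 6.61 mg/L; min DO ≈ 1.43 mg/L; x_c ≈ 117 km

At the critical point dD/dt = 0, so k_d L₀ e^(−k_d t) = k_r D. Substituting D(t) from the Streeter–Phelps equation and solving for t gives
t_c = ln[(k_r/k_d)(1 − D₀(k_r−k_d)/(k_d L₀))] / (k_r−k_d).
Here k_r−k_d = 0.5100 d⁻¹ and 1 − D₀(k_r−k_d)/(k_d L₀) = 1 − 3.54×0.5100/(0.270×29.2) = 0.7710, so
t_c = ln(2.889 × 0.7710) / 0.5100 = 0.8008 / 0.5100 = 1.570 d.
D_c = (k_d/k_r) L₀ e^(−k_d t_c) = (0.270/0.780) × 29.2 × e^(−0.270×1.570) = 0.3462 × 29.2 × 0.6545 = 6.615 mg/L.
Minimum DO = C_s − D_c = 8.04 − 6.615 = 1.425 mg/L.
x_c = v t_c = 0.859 m/s × 1.570 d × 86400 s/d = 116500 m ≈ 117 km.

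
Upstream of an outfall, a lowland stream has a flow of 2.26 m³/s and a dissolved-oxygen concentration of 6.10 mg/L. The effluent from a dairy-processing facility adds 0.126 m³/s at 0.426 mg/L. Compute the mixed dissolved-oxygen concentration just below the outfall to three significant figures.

5.80 mg/L

Flow-weighted mixing: C = (Q_r C_r + Q_w C_w)/(Q_r + Q_w)
= (2.26×6.10 + 0.126×0.426)/(2.26 + 0.126) = 13.84/2.386 = 5.800 mg/L.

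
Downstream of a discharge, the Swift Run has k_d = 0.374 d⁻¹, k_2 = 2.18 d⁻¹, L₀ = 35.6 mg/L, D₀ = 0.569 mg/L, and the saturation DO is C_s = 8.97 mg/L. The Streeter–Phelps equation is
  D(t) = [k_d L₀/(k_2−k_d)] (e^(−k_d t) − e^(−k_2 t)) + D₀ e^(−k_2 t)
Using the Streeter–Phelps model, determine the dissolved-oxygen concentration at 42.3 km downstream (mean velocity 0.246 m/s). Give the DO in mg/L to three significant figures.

DO ≈ 5.56 mg/L

Travel time t = x/v = 42.3 km / (0.246 m/s) = 42300 m / 0.246 m/s = 172000 s = 1.990 d.
k_d L₀/(k_2−k_d) = 0.374×35.6/(2.18−0.374) = 13.31/1.806 = 7.372 mg/L.
e^(−k_d t) = e^(−0.374×1.990) = 0.4751; e^(−k_2 t) = e^(−2.18×1.990) = 0.01306.
D = 7.372 × (0.4751 − 0.01306) + 0.569 × 0.01306 = 3.406 + 0.007428 = 3.413 mg/L.
DO = C_s − D = 8.97 − 3.413 = 5.557 mg/L.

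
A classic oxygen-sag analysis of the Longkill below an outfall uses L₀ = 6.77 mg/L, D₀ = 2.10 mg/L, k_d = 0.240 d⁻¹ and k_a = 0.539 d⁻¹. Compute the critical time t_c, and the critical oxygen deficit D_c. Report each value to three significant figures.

t_c ≈ 1.07 d; D_c ≈ 2.33 mg/L

With k_a/k_d = 2.246 and 1 − D₀(k_a−k_d)/(k_d L₀) = 0.6136,
t_c = ln(2.246 × 0.6136) / (0.539 − 0.240) = ln(1.378) / 0.2990 = 0.3206/0.2990 = 1.072 d.
L(t_c) = L₀ e^(−k_d t_c) = 6.77 × 0.7731 = 5.234 mg/L, and at the critical point k_a D_c = k_d L, so D_c = (0.240/0.539) × 5.234 = 2.331 mg/L.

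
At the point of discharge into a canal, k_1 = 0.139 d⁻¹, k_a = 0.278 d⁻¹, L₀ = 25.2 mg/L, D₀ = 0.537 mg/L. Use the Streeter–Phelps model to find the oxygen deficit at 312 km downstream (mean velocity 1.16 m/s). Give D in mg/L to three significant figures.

D ≈ 5.97 mg/L

Travel time t = x/v = 312 km / (1.16 m/s) = 312000 m / 1.16 m/s = 269000 s = 3.113 d.
k_1 L₀/(k_a−k_1) = 0.139×25.2/(0.278−0.139) = 3.503/0.1390 = 25.20 mg/L.
e^(−k_1 t) = e^(−0.139×3.113) = 0.6487; e^(−k_a t) = e^(−0.278×3.113) = 0.4209.
D = 25.20 × (0.6487 − 0.4209) + 0.537 × 0.4209 = 5.742 + 0.2260 = 5.968 mg/L.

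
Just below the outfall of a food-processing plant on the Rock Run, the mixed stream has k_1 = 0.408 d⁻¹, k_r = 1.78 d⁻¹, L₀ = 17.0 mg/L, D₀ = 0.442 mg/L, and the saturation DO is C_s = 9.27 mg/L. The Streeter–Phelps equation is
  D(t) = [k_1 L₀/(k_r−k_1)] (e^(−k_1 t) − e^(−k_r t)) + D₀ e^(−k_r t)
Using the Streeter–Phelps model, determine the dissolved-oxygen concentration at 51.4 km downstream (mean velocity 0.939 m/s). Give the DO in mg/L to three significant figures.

DO ≈ 6.86 mg/L

Travel time t = x/v = 51.4 km / (0.939 m/s) = 51400 m / 0.939 m/s = 54740 s = 0.6336 d.
k_1 L₀/(k_r−k_1) = 0.408×17.0/(1.78−0.408) = 6.936/1.372 = 5.055 mg/L.
e^(−k_1 t) = e^(−0.408×0.6336) = 0.7722; e^(−k_r t) = e^(−1.78×0.6336) = 0.3238.
D = 5.055 × (0.7722 − 0.3238) + 0.442 × 0.3238 = 2.267 + 0.1431 = 2.410 mg/L.
DO = C_s − D = 9.27 − 2.410 = 6.860 mg/L.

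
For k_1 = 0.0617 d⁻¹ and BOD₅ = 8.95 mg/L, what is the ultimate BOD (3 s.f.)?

L₀ ≈ 33.7 mg/L

BOD₅ = L₀(1 − e^(−5k_1)) ⇒ L₀ = BOD₅ / (1 − e^(−5×0.0617))
= 8.95 / (1 − 0.7345) = 8.95 / 0.2655 = 33.72 mg/L.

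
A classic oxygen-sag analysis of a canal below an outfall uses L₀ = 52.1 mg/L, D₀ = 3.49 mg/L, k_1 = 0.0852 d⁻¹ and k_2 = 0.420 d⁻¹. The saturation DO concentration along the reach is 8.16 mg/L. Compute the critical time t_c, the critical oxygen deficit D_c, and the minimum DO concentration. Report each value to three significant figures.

t_c = [1/(k_2−k_1)] ln[(k_2/k_1)(1 − D₀(k_2−k_1)/(k_1 L₀))]
= [1/(0.420−0.0852)] ln[(0.420/0.0852)(1 − 3.49×0.3348/(0.0852×52.1))]
= (1/0.3348) ln[4.930 × 0.7368] = 2.987 × ln(3.632) = 2.987 × 1.290 = 3.852 d.
L(t_c) = L₀ e^(−k_1 t_c) = 52.1 × 0.7202 = 37.52 mg/L, and at the critical point k_2 D_c = k_1 L, so D_c = (0.0852/0.420) × 37.52 = 7.612 mg/L.
Minimum DO = C_s − D_c = 8.16 − 7.612 = 0.5483 mg/L.

t_c ≈ 3.85 d; D_c ≈ 7.61 mg/L; min DO ≈ 0.548 mg/L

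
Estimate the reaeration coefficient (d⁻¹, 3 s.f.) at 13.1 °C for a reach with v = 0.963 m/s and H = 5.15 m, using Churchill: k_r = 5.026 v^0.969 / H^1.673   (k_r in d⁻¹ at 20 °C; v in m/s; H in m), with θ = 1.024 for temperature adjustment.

k_r ≈ 0.265 d⁻¹

k_r(20) = 5.026 × 0.963^0.969 / 5.15^1.673 = 5.026 × 0.9641 / 15.52 = 0.3123 d⁻¹.
k_r(13.1) = 0.3123 × 1.024^(13.1−20) = 0.3123 × 0.8490 = 0.2651 d⁻¹.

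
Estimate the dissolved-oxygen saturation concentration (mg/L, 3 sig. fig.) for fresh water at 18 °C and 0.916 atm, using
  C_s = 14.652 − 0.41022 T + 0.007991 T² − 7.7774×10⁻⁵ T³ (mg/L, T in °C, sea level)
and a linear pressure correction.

At sea level: C_s = 14.652 − 0.41022×18 + 0.007991×18² − 7.7774×10⁻⁵×18³ = 9.404 mg/L.
Pressure correction: C_s' = 9.404 × 0.916 = 8.614 mg/L.

C_s ≈ 8.61 mg/L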